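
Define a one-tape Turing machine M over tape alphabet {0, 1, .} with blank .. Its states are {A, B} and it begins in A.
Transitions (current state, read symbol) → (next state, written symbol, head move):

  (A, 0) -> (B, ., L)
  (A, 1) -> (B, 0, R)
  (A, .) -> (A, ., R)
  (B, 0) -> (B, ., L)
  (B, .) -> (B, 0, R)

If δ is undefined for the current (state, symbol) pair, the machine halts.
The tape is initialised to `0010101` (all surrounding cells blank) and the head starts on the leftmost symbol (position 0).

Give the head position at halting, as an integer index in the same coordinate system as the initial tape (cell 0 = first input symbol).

2

state=A head=0 tape=..[0]010101   (A,0)→(B,.,L)
state=B head=-1 tape=.[.].010101   (B,.)→(B,0,R)
state=B head=0 tape=.0[.]010101   (B,.)→(B,0,R)
state=B head=1 tape=.00[0]10101   (B,0)→(B,.,L)
state=B head=0 tape=.0[0].10101   (B,0)→(B,.,L)
state=B head=-1 tape=.[0]..10101   (B,0)→(B,.,L)
state=B head=-2 tape=[.]...10101   (B,.)→(B,0,R)
state=B head=-1 tape=0[.]..10101   (B,.)→(B,0,R)
state=B head=0 tape=00[.].10101   (B,.)→(B,0,R)
state=B head=1 tape=000[.]10101   (B,.)→(B,0,R)
state=B head=2 tape=0000[1]0101
At halt the head is at cell 2.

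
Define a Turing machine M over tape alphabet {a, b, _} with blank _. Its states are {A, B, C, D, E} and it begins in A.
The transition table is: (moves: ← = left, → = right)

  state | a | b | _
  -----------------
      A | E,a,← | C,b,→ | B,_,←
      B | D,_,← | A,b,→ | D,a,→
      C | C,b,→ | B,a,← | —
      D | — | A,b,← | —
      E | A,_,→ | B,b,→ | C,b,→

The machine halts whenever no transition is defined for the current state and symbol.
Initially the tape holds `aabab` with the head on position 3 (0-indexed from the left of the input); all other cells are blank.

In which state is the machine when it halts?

D

A | __aab[a]b   read a → write a, move ←, go to E
E | __aa[b]ab   read b → write b, move →, go to B
B | __aab[a]b   read a → write _, move ←, go to D
D | __aa[b]_b   read b → write b, move ←, go to A
A | __a[a]b_b   read a → write a, move ←, go to E
E | __[a]ab_b   read a → write _, move →, go to A
A | ___[a]b_b   read a → write a, move ←, go to E
E | __[_]ab_b   read _ → write b, move →, go to C
C | __b[a]b_b   read a → write b, move →, go to C
C | __bb[b]_b   read b → write a, move ←, go to B
B | __b[b]a_b   read b → write b, move →, go to A
A | __bb[a]_b   read a → write a, move ←, go to E
E | __b[b]a_b   read b → write b, move →, go to B
B | __bb[a]_b   read a → write _, move ←, go to D
D | __b[b]__b   read b → write b, move ←, go to A
A | __[b]b__b   read b → write b, move →, go to C
C | __b[b]__b   read b → write a, move ←, go to B
B | __[b]a__b   read b → write b, move →, go to A
A | __b[a]__b   read a → write a, move ←, go to E
E | __[b]a__b   read b → write b, move →, go to B
B | __b[a]__b   read a → write _, move ←, go to D
D | __[b]___b   read b → write b, move ←, go to A
A | _[_]b___b   read _ → write _, move ←, go to B
B | [_]_b___b   read _ → write a, move →, go to D
D | a[_]b___b
No transition is defined for (D, _); M halts in state D.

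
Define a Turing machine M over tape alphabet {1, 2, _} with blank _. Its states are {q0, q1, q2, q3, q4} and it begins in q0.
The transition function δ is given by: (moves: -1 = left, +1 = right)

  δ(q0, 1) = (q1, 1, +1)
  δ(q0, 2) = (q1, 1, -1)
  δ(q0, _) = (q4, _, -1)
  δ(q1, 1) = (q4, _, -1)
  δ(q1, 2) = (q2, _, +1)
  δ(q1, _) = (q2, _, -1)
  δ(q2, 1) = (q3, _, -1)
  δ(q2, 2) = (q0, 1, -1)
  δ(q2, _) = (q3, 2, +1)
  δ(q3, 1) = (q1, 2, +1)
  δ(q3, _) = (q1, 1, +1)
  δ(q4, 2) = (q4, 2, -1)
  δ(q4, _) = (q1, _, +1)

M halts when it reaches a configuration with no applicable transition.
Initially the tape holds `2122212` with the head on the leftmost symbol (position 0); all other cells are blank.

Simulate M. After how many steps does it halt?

state=q0 head=0 tape=__[2]122212   (q0,2)→(q1,1,-1)
state=q1 head=-1 tape=_[_]1122212   (q1,_)→(q2,_,-1)
state=q2 head=-2 tape=[_]_1122212   (q2,_)→(q3,2,+1)
state=q3 head=-1 tape=2[_]1122212   (q3,_)→(q1,1,+1)
state=q1 head=0 tape=21[1]122212   (q1,1)→(q4,_,-1)
state=q4 head=-1 tape=2[1]_122212
M halts after 5 transitions.

5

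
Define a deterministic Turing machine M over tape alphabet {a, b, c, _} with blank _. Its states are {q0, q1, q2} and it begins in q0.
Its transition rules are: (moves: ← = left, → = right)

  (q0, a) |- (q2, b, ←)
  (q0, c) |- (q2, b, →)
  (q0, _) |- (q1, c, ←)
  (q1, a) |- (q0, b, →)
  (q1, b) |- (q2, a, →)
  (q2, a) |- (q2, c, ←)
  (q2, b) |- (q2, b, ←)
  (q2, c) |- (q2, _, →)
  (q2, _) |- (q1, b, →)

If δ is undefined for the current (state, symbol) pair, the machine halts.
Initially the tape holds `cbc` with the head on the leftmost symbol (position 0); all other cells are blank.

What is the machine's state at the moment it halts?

q1

q0 | __[c]bc__   read c → write b, move →, go to q2
q2 | __b[b]c__   read b → write b, move ←, go to q2
q2 | __[b]bc__   read b → write b, move ←, go to q2
q2 | _[_]bbc__   read _ → write b, move →, go to q1
q1 | _b[b]bc__   read b → write a, move →, go to q2
q2 | _ba[b]c__   read b → write b, move ←, go to q2
q2 | _b[a]bc__   read a → write c, move ←, go to q2
q2 | _[b]cbc__   read b → write b, move ←, go to q2
q2 | [_]bcbc__   read _ → write b, move →, go to q1
q1 | b[b]cbc__   read b → write a, move →, go to q2
q2 | ba[c]bc__   read c → write _, move →, go to q2
q2 | ba_[b]c__   read b → write b, move ←, go to q2
q2 | ba[_]bc__   read _ → write b, move →, go to q1
q1 | bab[b]c__   read b → write a, move →, go to q2
q2 | baba[c]__   read c → write _, move →, go to q2
q2 | baba_[_]_   read _ → write b, move →, go to q1
q1 | baba_b[_]
No transition is defined for (q1, _); M halts in state q1.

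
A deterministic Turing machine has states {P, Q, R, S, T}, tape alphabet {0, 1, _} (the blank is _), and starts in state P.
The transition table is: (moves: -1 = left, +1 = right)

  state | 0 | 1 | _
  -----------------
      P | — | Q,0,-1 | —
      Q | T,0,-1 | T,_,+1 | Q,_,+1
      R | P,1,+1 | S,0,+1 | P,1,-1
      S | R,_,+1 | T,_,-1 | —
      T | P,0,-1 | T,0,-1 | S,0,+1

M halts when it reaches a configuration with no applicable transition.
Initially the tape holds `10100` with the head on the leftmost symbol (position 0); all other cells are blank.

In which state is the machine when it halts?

P

state=P head=0 tape=_[1]0100   (P,1)→(Q,0,-1)
state=Q head=-1 tape=[_]00100   (Q,_)→(Q,_,+1)
state=Q head=0 tape=_[0]0100   (Q,0)→(T,0,-1)
state=T head=-1 tape=[_]00100   (T,_)→(S,0,+1)
state=S head=0 tape=0[0]0100   (S,0)→(R,_,+1)
state=R head=1 tape=0_[0]100   (R,0)→(P,1,+1)
state=P head=2 tape=0_1[1]00   (P,1)→(Q,0,-1)
state=Q head=1 tape=0_[1]000   (Q,1)→(T,_,+1)
state=T head=2 tape=0__[0]00   (T,0)→(P,0,-1)
state=P head=1 tape=0_[_]000
No transition is defined for (P, _); M halts in state P.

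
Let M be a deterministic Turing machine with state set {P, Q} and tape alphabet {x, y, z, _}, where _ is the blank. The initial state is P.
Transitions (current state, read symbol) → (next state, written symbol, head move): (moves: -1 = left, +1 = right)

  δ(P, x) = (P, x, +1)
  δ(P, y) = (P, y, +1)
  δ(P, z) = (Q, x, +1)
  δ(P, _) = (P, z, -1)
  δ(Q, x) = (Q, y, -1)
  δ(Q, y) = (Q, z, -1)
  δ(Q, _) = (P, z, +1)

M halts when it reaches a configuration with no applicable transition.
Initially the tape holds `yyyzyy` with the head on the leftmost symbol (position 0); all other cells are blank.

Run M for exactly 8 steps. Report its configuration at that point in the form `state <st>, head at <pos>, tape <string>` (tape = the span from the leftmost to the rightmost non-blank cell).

state Q, head at 0, tape yzzyzy

P | [y]yyzyy   read y → write y, move +1, go to P
P | y[y]yzyy   read y → write y, move +1, go to P
P | yy[y]zyy   read y → write y, move +1, go to P
P | yyy[z]yy   read z → write x, move +1, go to Q
Q | yyyx[y]y   read y → write z, move -1, go to Q
Q | yyy[x]zy   read x → write y, move -1, go to Q
Q | yy[y]yzy   read y → write z, move -1, go to Q
Q | y[y]zyzy   read y → write z, move -1, go to Q
Q | [y]zzyzy
After 8 steps: state Q, head at 0, tape yzzyzy.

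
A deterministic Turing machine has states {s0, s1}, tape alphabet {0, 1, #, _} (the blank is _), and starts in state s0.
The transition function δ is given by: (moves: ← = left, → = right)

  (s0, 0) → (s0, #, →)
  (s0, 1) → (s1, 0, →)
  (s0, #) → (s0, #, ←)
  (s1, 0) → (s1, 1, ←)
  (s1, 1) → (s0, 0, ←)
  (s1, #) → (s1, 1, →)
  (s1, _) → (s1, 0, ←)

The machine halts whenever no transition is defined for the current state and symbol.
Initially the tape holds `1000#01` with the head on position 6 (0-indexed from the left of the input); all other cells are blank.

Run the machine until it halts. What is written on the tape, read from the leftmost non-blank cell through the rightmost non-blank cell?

s0 | _1000#0[1]_   read 1 → write 0, move →, go to s1
s1 | _1000#00[_]   read _ → write 0, move ←, go to s1
s1 | _1000#0[0]0   read 0 → write 1, move ←, go to s1
s1 | _1000#[0]10   read 0 → write 1, move ←, go to s1
s1 | _1000[#]110   read # → write 1, move →, go to s1
s1 | _10001[1]10   read 1 → write 0, move ←, go to s0
s0 | _1000[1]010   read 1 → write 0, move →, go to s1
s1 | _10000[0]10   read 0 → write 1, move ←, go to s1
s1 | _1000[0]110   read 0 → write 1, move ←, go to s1
s1 | _100[0]1110   read 0 → write 1, move ←, go to s1
s1 | _10[0]11110   read 0 → write 1, move ←, go to s1
s1 | _1[0]111110   read 0 → write 1, move ←, go to s1
s1 | _[1]1111110   read 1 → write 0, move ←, go to s0
s0 | [_]01111110
The non-blank tape span at halt is 01111110.

01111110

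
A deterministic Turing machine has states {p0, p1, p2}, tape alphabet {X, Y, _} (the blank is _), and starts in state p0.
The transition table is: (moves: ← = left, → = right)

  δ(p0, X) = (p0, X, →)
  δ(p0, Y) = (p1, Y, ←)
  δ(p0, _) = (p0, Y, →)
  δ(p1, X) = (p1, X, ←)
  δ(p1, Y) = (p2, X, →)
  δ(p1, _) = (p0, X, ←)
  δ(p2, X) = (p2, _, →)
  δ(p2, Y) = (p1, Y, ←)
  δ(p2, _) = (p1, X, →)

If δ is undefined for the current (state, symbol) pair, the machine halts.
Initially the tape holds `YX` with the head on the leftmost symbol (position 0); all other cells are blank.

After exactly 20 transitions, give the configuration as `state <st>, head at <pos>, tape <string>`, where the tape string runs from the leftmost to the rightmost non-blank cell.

state p0, head at 0, tape YXXXYX

state=p0 head=0 tape=____[Y]X   (p0,Y)→(p1,Y,←)
state=p1 head=-1 tape=___[_]YX   (p1,_)→(p0,X,←)
state=p0 head=-2 tape=__[_]XYX   (p0,_)→(p0,Y,→)
state=p0 head=-1 tape=__Y[X]YX   (p0,X)→(p0,X,→)
state=p0 head=0 tape=__YX[Y]X   (p0,Y)→(p1,Y,←)
state=p1 head=-1 tape=__Y[X]YX   (p1,X)→(p1,X,←)
state=p1 head=-2 tape=__[Y]XYX   (p1,Y)→(p2,X,→)
state=p2 head=-1 tape=__X[X]YX   (p2,X)→(p2,_,→)
state=p2 head=0 tape=__X_[Y]X   (p2,Y)→(p1,Y,←)
state=p1 head=-1 tape=__X[_]YX   (p1,_)→(p0,X,←)
state=p0 head=-2 tape=__[X]XYX   (p0,X)→(p0,X,→)
state=p0 head=-1 tape=__X[X]YX   (p0,X)→(p0,X,→)
state=p0 head=0 tape=__XX[Y]X   (p0,Y)→(p1,Y,←)
state=p1 head=-1 tape=__X[X]YX   (p1,X)→(p1,X,←)
state=p1 head=-2 tape=__[X]XYX   (p1,X)→(p1,X,←)
state=p1 head=-3 tape=_[_]XXYX   (p1,_)→(p0,X,←)
state=p0 head=-4 tape=[_]XXXYX   (p0,_)→(p0,Y,→)
state=p0 head=-3 tape=Y[X]XXYX   (p0,X)→(p0,X,→)
state=p0 head=-2 tape=YX[X]XYX   (p0,X)→(p0,X,→)
state=p0 head=-1 tape=YXX[X]YX   (p0,X)→(p0,X,→)
state=p0 head=0 tape=YXXX[Y]X
After 20 steps: state p0, head at 0, tape YXXXYX.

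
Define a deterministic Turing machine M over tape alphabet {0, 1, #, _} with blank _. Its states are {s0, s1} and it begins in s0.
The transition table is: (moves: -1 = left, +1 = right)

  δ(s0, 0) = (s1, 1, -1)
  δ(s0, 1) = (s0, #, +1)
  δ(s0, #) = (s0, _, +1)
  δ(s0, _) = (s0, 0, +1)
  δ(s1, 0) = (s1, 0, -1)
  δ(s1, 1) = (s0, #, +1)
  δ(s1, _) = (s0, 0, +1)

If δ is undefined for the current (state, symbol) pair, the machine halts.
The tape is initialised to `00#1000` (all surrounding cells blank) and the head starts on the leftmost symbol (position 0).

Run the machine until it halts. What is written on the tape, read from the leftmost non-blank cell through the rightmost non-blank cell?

0#1#1000

s0 | _[0]0#1000   read 0 → write 1, move -1, go to s1
s1 | [_]10#1000   read _ → write 0, move +1, go to s0
s0 | 0[1]0#1000   read 1 → write #, move +1, go to s0
s0 | 0#[0]#1000   read 0 → write 1, move -1, go to s1
s1 | 0[#]1#1000
The non-blank tape span at halt is 0#1#1000.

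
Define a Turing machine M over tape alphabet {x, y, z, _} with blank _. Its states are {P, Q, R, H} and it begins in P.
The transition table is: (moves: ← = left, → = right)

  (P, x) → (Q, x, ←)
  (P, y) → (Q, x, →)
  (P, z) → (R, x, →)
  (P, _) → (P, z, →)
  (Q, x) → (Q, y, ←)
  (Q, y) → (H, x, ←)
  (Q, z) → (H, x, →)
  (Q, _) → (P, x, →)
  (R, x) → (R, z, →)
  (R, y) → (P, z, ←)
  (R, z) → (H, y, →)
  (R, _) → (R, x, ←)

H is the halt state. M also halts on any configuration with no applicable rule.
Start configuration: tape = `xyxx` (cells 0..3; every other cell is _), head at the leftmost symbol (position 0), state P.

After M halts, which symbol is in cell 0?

state=P head=0 tape=___[x]yxx   (P,x)→(Q,x,←)
state=Q head=-1 tape=__[_]xyxx   (Q,_)→(P,x,→)
state=P head=0 tape=__x[x]yxx   (P,x)→(Q,x,←)
state=Q head=-1 tape=__[x]xyxx   (Q,x)→(Q,y,←)
state=Q head=-2 tape=_[_]yxyxx   (Q,_)→(P,x,→)
state=P head=-1 tape=_x[y]xyxx   (P,y)→(Q,x,→)
state=Q head=0 tape=_xx[x]yxx   (Q,x)→(Q,y,←)
state=Q head=-1 tape=_x[x]yyxx   (Q,x)→(Q,y,←)
state=Q head=-2 tape=_[x]yyyxx   (Q,x)→(Q,y,←)
state=Q head=-3 tape=[_]yyyyxx   (Q,_)→(P,x,→)
state=P head=-2 tape=x[y]yyyxx   (P,y)→(Q,x,→)
state=Q head=-1 tape=xx[y]yyxx   (Q,y)→(H,x,←)
state=H head=-2 tape=x[x]xyyxx
Cell 0 holds y when M halts.

y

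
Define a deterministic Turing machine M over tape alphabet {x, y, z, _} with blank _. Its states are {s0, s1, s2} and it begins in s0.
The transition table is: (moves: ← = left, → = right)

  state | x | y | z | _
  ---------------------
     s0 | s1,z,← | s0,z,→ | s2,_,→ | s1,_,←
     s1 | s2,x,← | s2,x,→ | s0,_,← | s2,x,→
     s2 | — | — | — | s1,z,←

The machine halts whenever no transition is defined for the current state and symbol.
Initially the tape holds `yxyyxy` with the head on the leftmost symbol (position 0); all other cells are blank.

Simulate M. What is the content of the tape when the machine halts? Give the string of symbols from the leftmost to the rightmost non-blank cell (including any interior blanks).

xzxz_zyyxy

s0 | ____[y]xyyxy   read y → write z, move →, go to s0
s0 | ____z[x]yyxy   read x → write z, move ←, go to s1
s1 | ____[z]zyyxy   read z → write _, move ←, go to s0
s0 | ___[_]_zyyxy   read _ → write _, move ←, go to s1
s1 | __[_]__zyyxy   read _ → write x, move →, go to s2
s2 | __x[_]_zyyxy   read _ → write z, move ←, go to s1
s1 | __[x]z_zyyxy   read x → write x, move ←, go to s2
s2 | _[_]xz_zyyxy   read _ → write z, move ←, go to s1
s1 | [_]zxz_zyyxy   read _ → write x, move →, go to s2
s2 | x[z]xz_zyyxy
The non-blank tape span at halt is xzxz_zyyxy.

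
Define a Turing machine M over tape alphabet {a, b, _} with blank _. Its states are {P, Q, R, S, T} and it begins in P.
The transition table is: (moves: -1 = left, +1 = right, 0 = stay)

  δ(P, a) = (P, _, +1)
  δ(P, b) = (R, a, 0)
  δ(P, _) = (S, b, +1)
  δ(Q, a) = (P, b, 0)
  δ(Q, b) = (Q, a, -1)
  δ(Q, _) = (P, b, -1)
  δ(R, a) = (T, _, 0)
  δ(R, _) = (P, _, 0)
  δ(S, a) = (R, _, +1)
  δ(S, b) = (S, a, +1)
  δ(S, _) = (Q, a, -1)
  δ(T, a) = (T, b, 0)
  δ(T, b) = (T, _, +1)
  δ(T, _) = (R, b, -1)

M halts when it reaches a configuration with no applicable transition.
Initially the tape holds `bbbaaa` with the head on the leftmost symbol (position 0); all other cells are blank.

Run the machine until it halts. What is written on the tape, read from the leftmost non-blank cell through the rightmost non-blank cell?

baaabbabba

P | _[b]bbaaa___   read b → write a, move 0, go to R
R | _[a]bbaaa___   read a → write _, move 0, go to T
T | _[_]bbaaa___   read _ → write b, move -1, go to R
R | [_]bbbaaa___   read _ → write _, move 0, go to P
P | [_]bbbaaa___   read _ → write b, move +1, go to S
S | b[b]bbaaa___   read b → write a, move +1, go to S
S | ba[b]baaa___   read b → write a, move +1, go to S
S | baa[b]aaa___   read b → write a, move +1, go to S
S | baaa[a]aa___   read a → write _, move +1, go to R
R | baaa_[a]a___   read a → write _, move 0, go to T
T | baaa_[_]a___   read _ → write b, move -1, go to R
R | baaa[_]ba___   read _ → write _, move 0, go to P
P | baaa[_]ba___   read _ → write b, move +1, go to S
S | baaab[b]a___   read b → write a, move +1, go to S
S | baaaba[a]___   read a → write _, move +1, go to R
R | baaaba_[_]__   read _ → write _, move 0, go to P
P | baaaba_[_]__   read _ → write b, move +1, go to S
S | baaaba_b[_]_   read _ → write a, move -1, go to Q
Q | baaaba_[b]a_   read b → write a, move -1, go to Q
Q | baaaba[_]aa_   read _ → write b, move -1, go to P
P | baaab[a]baa_   read a → write _, move +1, go to P
P | baaab_[b]aa_   read b → write a, move 0, go to R
R | baaab_[a]aa_   read a → write _, move 0, go to T
T | baaab_[_]aa_   read _ → write b, move -1, go to R
R | baaab[_]baa_   read _ → write _, move 0, go to P
P | baaab[_]baa_   read _ → write b, move +1, go to S
S | baaabb[b]aa_   read b → write a, move +1, go to S
S | baaabba[a]a_   read a → write _, move +1, go to R
R | baaabba_[a]_   read a → write _, move 0, go to T
T | baaabba_[_]_   read _ → write b, move -1, go to R
R | baaabba[_]b_   read _ → write _, move 0, go to P
P | baaabba[_]b_   read _ → write b, move +1, go to S
S | baaabbab[b]_   read b → write a, move +1, go to S
S | baaabbaba[_]   read _ → write a, move -1, go to Q
Q | baaabbab[a]a   read a → write b, move 0, go to P
P | baaabbab[b]a   read b → write a, move 0, go to R
R | baaabbab[a]a   read a → write _, move 0, go to T
T | baaabbab[_]a   read _ → write b, move -1, go to R
R | baaabba[b]ba
The non-blank tape span at halt is baaabbabba.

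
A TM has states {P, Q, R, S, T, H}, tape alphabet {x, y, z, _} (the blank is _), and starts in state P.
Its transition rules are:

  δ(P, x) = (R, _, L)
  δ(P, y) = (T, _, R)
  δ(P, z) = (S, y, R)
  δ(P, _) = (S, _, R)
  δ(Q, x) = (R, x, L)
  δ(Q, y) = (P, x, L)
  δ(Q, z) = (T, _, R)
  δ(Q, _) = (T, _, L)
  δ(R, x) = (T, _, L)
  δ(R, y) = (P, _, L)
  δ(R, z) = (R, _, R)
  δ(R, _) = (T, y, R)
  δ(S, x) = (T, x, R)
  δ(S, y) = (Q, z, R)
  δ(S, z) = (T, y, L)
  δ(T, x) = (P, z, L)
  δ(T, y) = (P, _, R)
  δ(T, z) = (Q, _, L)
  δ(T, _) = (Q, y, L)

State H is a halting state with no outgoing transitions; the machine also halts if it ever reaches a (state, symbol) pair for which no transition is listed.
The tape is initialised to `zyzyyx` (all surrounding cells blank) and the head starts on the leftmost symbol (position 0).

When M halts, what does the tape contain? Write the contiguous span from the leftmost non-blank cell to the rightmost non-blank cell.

state=P head=0 tape=[z]yzyyx_   (P,z)→(S,y,R)
state=S head=1 tape=y[y]zyyx_   (S,y)→(Q,z,R)
state=Q head=2 tape=yz[z]yyx_   (Q,z)→(T,_,R)
state=T head=3 tape=yz_[y]yx_   (T,y)→(P,_,R)
state=P head=4 tape=yz__[y]x_   (P,y)→(T,_,R)
state=T head=5 tape=yz___[x]_   (T,x)→(P,z,L)
state=P head=4 tape=yz__[_]z_   (P,_)→(S,_,R)
state=S head=5 tape=yz___[z]_   (S,z)→(T,y,L)
state=T head=4 tape=yz__[_]y_   (T,_)→(Q,y,L)
state=Q head=3 tape=yz_[_]yy_   (Q,_)→(T,_,L)
state=T head=2 tape=yz[_]_yy_   (T,_)→(Q,y,L)
state=Q head=1 tape=y[z]y_yy_   (Q,z)→(T,_,R)
state=T head=2 tape=y_[y]_yy_   (T,y)→(P,_,R)
state=P head=3 tape=y__[_]yy_   (P,_)→(S,_,R)
state=S head=4 tape=y___[y]y_   (S,y)→(Q,z,R)
state=Q head=5 tape=y___z[y]_   (Q,y)→(P,x,L)
state=P head=4 tape=y___[z]x_   (P,z)→(S,y,R)
state=S head=5 tape=y___y[x]_   (S,x)→(T,x,R)
state=T head=6 tape=y___yx[_]   (T,_)→(Q,y,L)
state=Q head=5 tape=y___y[x]y   (Q,x)→(R,x,L)
state=R head=4 tape=y___[y]xy   (R,y)→(P,_,L)
state=P head=3 tape=y__[_]_xy   (P,_)→(S,_,R)
state=S head=4 tape=y___[_]xy
The non-blank tape span at halt is y____xy.

y____xy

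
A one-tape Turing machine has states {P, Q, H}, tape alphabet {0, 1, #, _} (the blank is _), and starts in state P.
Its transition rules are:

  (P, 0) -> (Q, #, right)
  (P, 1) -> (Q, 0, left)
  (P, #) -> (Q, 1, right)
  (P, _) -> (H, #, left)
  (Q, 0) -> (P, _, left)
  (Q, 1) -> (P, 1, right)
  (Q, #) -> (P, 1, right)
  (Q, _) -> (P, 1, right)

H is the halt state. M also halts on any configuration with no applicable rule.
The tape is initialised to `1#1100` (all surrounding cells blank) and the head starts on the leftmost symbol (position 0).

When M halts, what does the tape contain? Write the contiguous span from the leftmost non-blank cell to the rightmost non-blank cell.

1#1#111#

state=P head=0 tape=_[1]#1100_   (P,1)→(Q,0,left)
state=Q head=-1 tape=[_]0#1100_   (Q,_)→(P,1,right)
state=P head=0 tape=1[0]#1100_   (P,0)→(Q,#,right)
state=Q head=1 tape=1#[#]1100_   (Q,#)→(P,1,right)
state=P head=2 tape=1#1[1]100_   (P,1)→(Q,0,left)
state=Q head=1 tape=1#[1]0100_   (Q,1)→(P,1,right)
state=P head=2 tape=1#1[0]100_   (P,0)→(Q,#,right)
state=Q head=3 tape=1#1#[1]00_   (Q,1)→(P,1,right)
state=P head=4 tape=1#1#1[0]0_   (P,0)→(Q,#,right)
state=Q head=5 tape=1#1#1#[0]_   (Q,0)→(P,_,left)
state=P head=4 tape=1#1#1[#]__   (P,#)→(Q,1,right)
state=Q head=5 tape=1#1#11[_]_   (Q,_)→(P,1,right)
state=P head=6 tape=1#1#111[_]   (P,_)→(H,#,left)
state=H head=5 tape=1#1#11[1]#
The non-blank tape span at halt is 1#1#111#.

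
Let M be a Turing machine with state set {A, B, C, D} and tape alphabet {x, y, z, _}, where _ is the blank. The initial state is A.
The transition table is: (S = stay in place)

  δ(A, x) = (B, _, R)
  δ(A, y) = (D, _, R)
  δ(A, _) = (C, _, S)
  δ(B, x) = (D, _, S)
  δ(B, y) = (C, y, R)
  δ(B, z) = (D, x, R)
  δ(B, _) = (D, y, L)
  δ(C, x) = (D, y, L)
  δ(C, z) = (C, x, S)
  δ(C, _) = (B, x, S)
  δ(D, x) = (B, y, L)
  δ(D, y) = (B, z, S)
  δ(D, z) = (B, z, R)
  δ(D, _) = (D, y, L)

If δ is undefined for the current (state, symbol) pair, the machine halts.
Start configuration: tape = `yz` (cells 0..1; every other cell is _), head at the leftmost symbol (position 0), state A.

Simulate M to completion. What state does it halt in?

state=A head=0 tape=[y]z___   (A,y)→(D,_,R)
state=D head=1 tape=_[z]___   (D,z)→(B,z,R)
state=B head=2 tape=_z[_]__   (B,_)→(D,y,L)
state=D head=1 tape=_[z]y__   (D,z)→(B,z,R)
state=B head=2 tape=_z[y]__   (B,y)→(C,y,R)
state=C head=3 tape=_zy[_]_   (C,_)→(B,x,S)
state=B head=3 tape=_zy[x]_   (B,x)→(D,_,S)
state=D head=3 tape=_zy[_]_   (D,_)→(D,y,L)
state=D head=2 tape=_z[y]y_   (D,y)→(B,z,S)
state=B head=2 tape=_z[z]y_   (B,z)→(D,x,R)
state=D head=3 tape=_zx[y]_   (D,y)→(B,z,S)
state=B head=3 tape=_zx[z]_   (B,z)→(D,x,R)
state=D head=4 tape=_zxx[_]   (D,_)→(D,y,L)
state=D head=3 tape=_zx[x]y   (D,x)→(B,y,L)
state=B head=2 tape=_z[x]yy   (B,x)→(D,_,S)
state=D head=2 tape=_z[_]yy   (D,_)→(D,y,L)
state=D head=1 tape=_[z]yyy   (D,z)→(B,z,R)
state=B head=2 tape=_z[y]yy   (B,y)→(C,y,R)
state=C head=3 tape=_zy[y]y
No transition is defined for (C, y); M halts in state C.

C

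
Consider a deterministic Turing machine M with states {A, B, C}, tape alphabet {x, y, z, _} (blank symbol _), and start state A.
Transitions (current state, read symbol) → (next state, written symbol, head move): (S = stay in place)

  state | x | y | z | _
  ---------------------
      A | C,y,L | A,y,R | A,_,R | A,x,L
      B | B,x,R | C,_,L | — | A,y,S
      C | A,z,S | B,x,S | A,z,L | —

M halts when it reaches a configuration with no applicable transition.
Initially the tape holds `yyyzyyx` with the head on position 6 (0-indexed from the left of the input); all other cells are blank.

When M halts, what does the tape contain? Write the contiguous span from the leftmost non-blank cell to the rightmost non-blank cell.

yyy_yxx

A | yyyzyy[x]   read x → write y, move L, go to C
C | yyyzy[y]y   read y → write x, move S, go to B
B | yyyzy[x]y   read x → write x, move R, go to B
B | yyyzyx[y]   read y → write _, move L, go to C
C | yyyzy[x]_   read x → write z, move S, go to A
A | yyyzy[z]_   read z → write _, move R, go to A
A | yyyzy_[_]   read _ → write x, move L, go to A
A | yyyzy[_]x   read _ → write x, move L, go to A
A | yyyz[y]xx   read y → write y, move R, go to A
A | yyyzy[x]x   read x → write y, move L, go to C
C | yyyz[y]yx   read y → write x, move S, go to B
B | yyyz[x]yx   read x → write x, move R, go to B
B | yyyzx[y]x   read y → write _, move L, go to C
C | yyyz[x]_x   read x → write z, move S, go to A
A | yyyz[z]_x   read z → write _, move R, go to A
A | yyyz_[_]x   read _ → write x, move L, go to A
A | yyyz[_]xx   read _ → write x, move L, go to A
A | yyy[z]xxx   read z → write _, move R, go to A
A | yyy_[x]xx   read x → write y, move L, go to C
C | yyy[_]yxx
The non-blank tape span at halt is yyy_yxx.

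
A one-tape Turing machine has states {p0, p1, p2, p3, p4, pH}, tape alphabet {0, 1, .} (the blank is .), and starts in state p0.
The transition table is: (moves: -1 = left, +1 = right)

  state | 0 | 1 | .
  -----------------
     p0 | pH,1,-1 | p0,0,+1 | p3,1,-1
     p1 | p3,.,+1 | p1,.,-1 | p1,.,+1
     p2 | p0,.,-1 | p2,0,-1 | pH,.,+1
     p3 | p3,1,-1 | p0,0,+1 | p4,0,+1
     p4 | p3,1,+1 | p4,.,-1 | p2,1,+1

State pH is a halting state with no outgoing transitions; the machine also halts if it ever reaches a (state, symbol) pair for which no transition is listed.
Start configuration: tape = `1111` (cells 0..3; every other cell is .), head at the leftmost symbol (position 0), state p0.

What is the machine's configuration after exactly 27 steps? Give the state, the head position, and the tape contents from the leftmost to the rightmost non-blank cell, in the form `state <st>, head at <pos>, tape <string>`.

state pH, head at 7, tape 1111101

p0 | .[1]111....   read 1 → write 0, move +1, go to p0
p0 | .0[1]11....   read 1 → write 0, move +1, go to p0
p0 | .00[1]1....   read 1 → write 0, move +1, go to p0
p0 | .000[1]....   read 1 → write 0, move +1, go to p0
p0 | .0000[.]...   read . → write 1, move -1, go to p3
p3 | .000[0]1...   read 0 → write 1, move -1, go to p3
p3 | .00[0]11...   read 0 → write 1, move -1, go to p3
p3 | .0[0]111...   read 0 → write 1, move -1, go to p3
p3 | .[0]1111...   read 0 → write 1, move -1, go to p3
p3 | [.]11111...   read . → write 0, move +1, go to p4
p4 | 0[1]1111...   read 1 → write ., move -1, go to p4
p4 | [0].1111...   read 0 → write 1, move +1, go to p3
p3 | 1[.]1111...   read . → write 0, move +1, go to p4
p4 | 10[1]111...   read 1 → write ., move -1, go to p4
p4 | 1[0].111...   read 0 → write 1, move +1, go to p3
p3 | 11[.]111...   read . → write 0, move +1, go to p4
p4 | 110[1]11...   read 1 → write ., move -1, go to p4
p4 | 11[0].11...   read 0 → write 1, move +1, go to p3
p3 | 111[.]11...   read . → write 0, move +1, go to p4
p4 | 1110[1]1...   read 1 → write ., move -1, go to p4
p4 | 111[0].1...   read 0 → write 1, move +1, go to p3
p3 | 1111[.]1...   read . → write 0, move +1, go to p4
p4 | 11110[1]...   read 1 → write ., move -1, go to p4
p4 | 1111[0]....   read 0 → write 1, move +1, go to p3
p3 | 11111[.]...   read . → write 0, move +1, go to p4
p4 | 111110[.]..   read . → write 1, move +1, go to p2
p2 | 1111101[.].   read . → write ., move +1, go to pH
pH | 1111101.[.]
After 27 steps: state pH, head at 7, tape 1111101.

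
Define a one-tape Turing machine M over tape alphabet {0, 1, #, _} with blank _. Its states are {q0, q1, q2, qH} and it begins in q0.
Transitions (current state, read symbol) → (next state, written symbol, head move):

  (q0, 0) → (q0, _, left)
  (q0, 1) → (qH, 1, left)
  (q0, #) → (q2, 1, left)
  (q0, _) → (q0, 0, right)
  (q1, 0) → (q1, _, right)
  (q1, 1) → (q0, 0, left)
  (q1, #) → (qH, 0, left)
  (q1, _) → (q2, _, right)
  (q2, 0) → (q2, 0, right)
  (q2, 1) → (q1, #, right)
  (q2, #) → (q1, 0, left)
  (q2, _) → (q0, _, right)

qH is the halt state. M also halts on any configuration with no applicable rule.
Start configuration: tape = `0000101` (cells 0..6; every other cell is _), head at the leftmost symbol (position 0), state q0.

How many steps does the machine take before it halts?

37

state=q0 head=0 tape=____[0]000101   (q0,0)→(q0,_,left)
state=q0 head=-1 tape=___[_]_000101   (q0,_)→(q0,0,right)
state=q0 head=0 tape=___0[_]000101   (q0,_)→(q0,0,right)
state=q0 head=1 tape=___00[0]00101   (q0,0)→(q0,_,left)
state=q0 head=0 tape=___0[0]_00101   (q0,0)→(q0,_,left)
state=q0 head=-1 tape=___[0]__00101   (q0,0)→(q0,_,left)
state=q0 head=-2 tape=__[_]___00101   (q0,_)→(q0,0,right)
state=q0 head=-1 tape=__0[_]__00101   (q0,_)→(q0,0,right)
state=q0 head=0 tape=__00[_]_00101   (q0,_)→(q0,0,right)
state=q0 head=1 tape=__000[_]00101   (q0,_)→(q0,0,right)
state=q0 head=2 tape=__0000[0]0101   (q0,0)→(q0,_,left)
state=q0 head=1 tape=__000[0]_0101   (q0,0)→(q0,_,left)
state=q0 head=0 tape=__00[0]__0101   (q0,0)→(q0,_,left)
state=q0 head=-1 tape=__0[0]___0101   (q0,0)→(q0,_,left)
state=q0 head=-2 tape=__[0]____0101   (q0,0)→(q0,_,left)
state=q0 head=-3 tape=_[_]_____0101   (q0,_)→(q0,0,right)
state=q0 head=-2 tape=_0[_]____0101   (q0,_)→(q0,0,right)
state=q0 head=-1 tape=_00[_]___0101   (q0,_)→(q0,0,right)
state=q0 head=0 tape=_000[_]__0101   (q0,_)→(q0,0,right)
state=q0 head=1 tape=_0000[_]_0101   (q0,_)→(q0,0,right)
state=q0 head=2 tape=_00000[_]0101   (q0,_)→(q0,0,right)
state=q0 head=3 tape=_000000[0]101   (q0,0)→(q0,_,left)
state=q0 head=2 tape=_00000[0]_101   (q0,0)→(q0,_,left)
state=q0 head=1 tape=_0000[0]__101   (q0,0)→(q0,_,left)
state=q0 head=0 tape=_000[0]___101   (q0,0)→(q0,_,left)
state=q0 head=-1 tape=_00[0]____101   (q0,0)→(q0,_,left)
state=q0 head=-2 tape=_0[0]_____101   (q0,0)→(q0,_,left)
state=q0 head=-3 tape=_[0]______101   (q0,0)→(q0,_,left)
state=q0 head=-4 tape=[_]_______101   (q0,_)→(q0,0,right)
state=q0 head=-3 tape=0[_]______101   (q0,_)→(q0,0,right)
state=q0 head=-2 tape=00[_]_____101   (q0,_)→(q0,0,right)
state=q0 head=-1 tape=000[_]____101   (q0,_)→(q0,0,right)
state=q0 head=0 tape=0000[_]___101   (q0,_)→(q0,0,right)
state=q0 head=1 tape=00000[_]__101   (q0,_)→(q0,0,right)
state=q0 head=2 tape=000000[_]_101   (q0,_)→(q0,0,right)
state=q0 head=3 tape=0000000[_]101   (q0,_)→(q0,0,right)
state=q0 head=4 tape=00000000[1]01   (q0,1)→(qH,1,left)
state=qH head=3 tape=0000000[0]101
M halts after 37 transitions.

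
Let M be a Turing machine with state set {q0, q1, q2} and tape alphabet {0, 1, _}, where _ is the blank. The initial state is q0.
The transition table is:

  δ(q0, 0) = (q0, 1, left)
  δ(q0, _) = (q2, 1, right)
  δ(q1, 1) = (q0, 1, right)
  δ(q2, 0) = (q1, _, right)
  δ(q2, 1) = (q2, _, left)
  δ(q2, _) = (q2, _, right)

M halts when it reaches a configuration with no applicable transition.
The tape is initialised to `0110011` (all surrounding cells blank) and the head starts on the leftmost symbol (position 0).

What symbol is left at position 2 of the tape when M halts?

state=q0 head=0 tape=__[0]110011   (q0,0)→(q0,1,left)
state=q0 head=-1 tape=_[_]1110011   (q0,_)→(q2,1,right)
state=q2 head=0 tape=_1[1]110011   (q2,1)→(q2,_,left)
state=q2 head=-1 tape=_[1]_110011   (q2,1)→(q2,_,left)
state=q2 head=-2 tape=[_]__110011   (q2,_)→(q2,_,right)
state=q2 head=-1 tape=_[_]_110011   (q2,_)→(q2,_,right)
state=q2 head=0 tape=__[_]110011   (q2,_)→(q2,_,right)
state=q2 head=1 tape=___[1]10011   (q2,1)→(q2,_,left)
state=q2 head=0 tape=__[_]_10011   (q2,_)→(q2,_,right)
state=q2 head=1 tape=___[_]10011   (q2,_)→(q2,_,right)
state=q2 head=2 tape=____[1]0011   (q2,1)→(q2,_,left)
state=q2 head=1 tape=___[_]_0011   (q2,_)→(q2,_,right)
state=q2 head=2 tape=____[_]0011   (q2,_)→(q2,_,right)
state=q2 head=3 tape=_____[0]011   (q2,0)→(q1,_,right)
state=q1 head=4 tape=______[0]11
Cell 2 holds _ when M halts.

_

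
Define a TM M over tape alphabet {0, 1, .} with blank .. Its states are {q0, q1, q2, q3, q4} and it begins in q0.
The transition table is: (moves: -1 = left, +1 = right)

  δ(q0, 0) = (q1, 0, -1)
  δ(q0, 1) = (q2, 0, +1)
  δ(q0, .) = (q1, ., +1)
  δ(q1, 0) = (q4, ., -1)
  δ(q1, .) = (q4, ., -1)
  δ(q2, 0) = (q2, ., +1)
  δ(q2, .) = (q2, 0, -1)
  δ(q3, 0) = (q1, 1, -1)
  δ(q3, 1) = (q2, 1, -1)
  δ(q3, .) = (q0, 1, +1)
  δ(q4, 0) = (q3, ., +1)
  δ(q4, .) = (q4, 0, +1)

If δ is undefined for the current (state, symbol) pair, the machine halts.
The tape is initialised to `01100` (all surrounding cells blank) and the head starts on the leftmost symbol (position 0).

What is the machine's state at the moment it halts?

q2

state=q0 head=0 tape=..[0]1100   (q0,0)→(q1,0,-1)
state=q1 head=-1 tape=.[.]01100   (q1,.)→(q4,.,-1)
state=q4 head=-2 tape=[.].01100   (q4,.)→(q4,0,+1)
state=q4 head=-1 tape=0[.]01100   (q4,.)→(q4,0,+1)
state=q4 head=0 tape=00[0]1100   (q4,0)→(q3,.,+1)
state=q3 head=1 tape=00.[1]100   (q3,1)→(q2,1,-1)
state=q2 head=0 tape=00[.]1100   (q2,.)→(q2,0,-1)
state=q2 head=-1 tape=0[0]01100   (q2,0)→(q2,.,+1)
state=q2 head=0 tape=0.[0]1100   (q2,0)→(q2,.,+1)
state=q2 head=1 tape=0..[1]100
No transition is defined for (q2, 1); M halts in state q2.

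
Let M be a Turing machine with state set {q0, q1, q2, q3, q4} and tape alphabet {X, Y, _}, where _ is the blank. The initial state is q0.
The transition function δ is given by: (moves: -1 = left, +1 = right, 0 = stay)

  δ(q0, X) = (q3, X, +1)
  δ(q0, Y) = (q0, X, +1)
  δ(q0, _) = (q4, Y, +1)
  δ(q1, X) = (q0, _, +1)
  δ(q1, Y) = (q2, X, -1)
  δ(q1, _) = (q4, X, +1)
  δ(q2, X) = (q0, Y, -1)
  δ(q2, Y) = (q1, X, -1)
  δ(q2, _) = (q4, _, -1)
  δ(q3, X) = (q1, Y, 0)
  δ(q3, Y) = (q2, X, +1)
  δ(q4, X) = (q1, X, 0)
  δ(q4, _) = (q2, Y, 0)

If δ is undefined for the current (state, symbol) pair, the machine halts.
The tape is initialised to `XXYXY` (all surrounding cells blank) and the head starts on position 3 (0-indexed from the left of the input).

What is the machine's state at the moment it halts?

q0 | XXY[X]Y___   read X → write X, move +1, go to q3
q3 | XXYX[Y]___   read Y → write X, move +1, go to q2
q2 | XXYXX[_]__   read _ → write _, move -1, go to q4
q4 | XXYX[X]___   read X → write X, move 0, go to q1
q1 | XXYX[X]___   read X → write _, move +1, go to q0
q0 | XXYX_[_]__   read _ → write Y, move +1, go to q4
q4 | XXYX_Y[_]_   read _ → write Y, move 0, go to q2
q2 | XXYX_Y[Y]_   read Y → write X, move -1, go to q1
q1 | XXYX_[Y]X_   read Y → write X, move -1, go to q2
q2 | XXYX[_]XX_   read _ → write _, move -1, go to q4
q4 | XXY[X]_XX_   read X → write X, move 0, go to q1
q1 | XXY[X]_XX_   read X → write _, move +1, go to q0
q0 | XXY_[_]XX_   read _ → write Y, move +1, go to q4
q4 | XXY_Y[X]X_   read X → write X, move 0, go to q1
q1 | XXY_Y[X]X_   read X → write _, move +1, go to q0
q0 | XXY_Y_[X]_   read X → write X, move +1, go to q3
q3 | XXY_Y_X[_]
No transition is defined for (q3, _); M halts in state q3.

q3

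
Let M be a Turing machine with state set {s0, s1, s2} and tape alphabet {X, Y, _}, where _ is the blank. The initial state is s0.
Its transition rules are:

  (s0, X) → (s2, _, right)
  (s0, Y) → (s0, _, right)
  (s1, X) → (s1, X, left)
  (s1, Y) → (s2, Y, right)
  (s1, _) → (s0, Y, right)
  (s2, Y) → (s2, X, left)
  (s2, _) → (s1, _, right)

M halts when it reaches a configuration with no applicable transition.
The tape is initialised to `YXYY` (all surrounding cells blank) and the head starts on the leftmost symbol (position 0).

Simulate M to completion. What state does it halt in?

s0

state=s0 head=0 tape=[Y]XYY___   (s0,Y)→(s0,_,right)
state=s0 head=1 tape=_[X]YY___   (s0,X)→(s2,_,right)
state=s2 head=2 tape=__[Y]Y___   (s2,Y)→(s2,X,left)
state=s2 head=1 tape=_[_]XY___   (s2,_)→(s1,_,right)
state=s1 head=2 tape=__[X]Y___   (s1,X)→(s1,X,left)
state=s1 head=1 tape=_[_]XY___   (s1,_)→(s0,Y,right)
state=s0 head=2 tape=_Y[X]Y___   (s0,X)→(s2,_,right)
state=s2 head=3 tape=_Y_[Y]___   (s2,Y)→(s2,X,left)
state=s2 head=2 tape=_Y[_]X___   (s2,_)→(s1,_,right)
state=s1 head=3 tape=_Y_[X]___   (s1,X)→(s1,X,left)
state=s1 head=2 tape=_Y[_]X___   (s1,_)→(s0,Y,right)
state=s0 head=3 tape=_YY[X]___   (s0,X)→(s2,_,right)
state=s2 head=4 tape=_YY_[_]__   (s2,_)→(s1,_,right)
state=s1 head=5 tape=_YY__[_]_   (s1,_)→(s0,Y,right)
state=s0 head=6 tape=_YY__Y[_]
No transition is defined for (s0, _); M halts in state s0.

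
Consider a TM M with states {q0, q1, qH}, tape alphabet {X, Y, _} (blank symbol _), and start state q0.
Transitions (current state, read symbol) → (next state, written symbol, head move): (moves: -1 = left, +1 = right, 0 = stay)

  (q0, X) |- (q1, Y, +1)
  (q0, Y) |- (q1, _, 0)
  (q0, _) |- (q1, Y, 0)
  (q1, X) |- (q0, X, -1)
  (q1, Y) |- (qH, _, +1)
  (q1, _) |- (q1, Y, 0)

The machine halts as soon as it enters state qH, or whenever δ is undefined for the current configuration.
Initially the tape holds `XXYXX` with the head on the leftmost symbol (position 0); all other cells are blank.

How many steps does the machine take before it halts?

q0 | [X]XYXX   read X → write Y, move +1, go to q1
q1 | Y[X]YXX   read X → write X, move -1, go to q0
q0 | [Y]XYXX   read Y → write _, move 0, go to q1
q1 | [_]XYXX   read _ → write Y, move 0, go to q1
q1 | [Y]XYXX   read Y → write _, move +1, go to qH
qH | _[X]YXX
M halts after 5 transitions.

5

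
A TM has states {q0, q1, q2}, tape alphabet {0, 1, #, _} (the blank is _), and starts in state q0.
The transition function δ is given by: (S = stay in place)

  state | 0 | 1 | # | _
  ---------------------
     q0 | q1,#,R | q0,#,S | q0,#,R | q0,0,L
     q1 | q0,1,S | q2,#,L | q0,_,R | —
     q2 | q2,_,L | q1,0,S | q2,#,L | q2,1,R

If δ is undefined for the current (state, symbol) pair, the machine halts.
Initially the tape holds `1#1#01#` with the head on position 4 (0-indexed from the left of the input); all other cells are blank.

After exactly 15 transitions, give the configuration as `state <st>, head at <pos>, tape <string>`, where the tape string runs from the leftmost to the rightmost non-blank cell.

state q1, head at 8, tape 1#######

state=q0 head=4 tape=1#1#[0]1#__   (q0,0)→(q1,#,R)
state=q1 head=5 tape=1#1##[1]#__   (q1,1)→(q2,#,L)
state=q2 head=4 tape=1#1#[#]##__   (q2,#)→(q2,#,L)
state=q2 head=3 tape=1#1[#]###__   (q2,#)→(q2,#,L)
state=q2 head=2 tape=1#[1]####__   (q2,1)→(q1,0,S)
state=q1 head=2 tape=1#[0]####__   (q1,0)→(q0,1,S)
state=q0 head=2 tape=1#[1]####__   (q0,1)→(q0,#,S)
state=q0 head=2 tape=1#[#]####__   (q0,#)→(q0,#,R)
state=q0 head=3 tape=1##[#]###__   (q0,#)→(q0,#,R)
state=q0 head=4 tape=1###[#]##__   (q0,#)→(q0,#,R)
state=q0 head=5 tape=1####[#]#__   (q0,#)→(q0,#,R)
state=q0 head=6 tape=1#####[#]__   (q0,#)→(q0,#,R)
state=q0 head=7 tape=1######[_]_   (q0,_)→(q0,0,L)
state=q0 head=6 tape=1#####[#]0_   (q0,#)→(q0,#,R)
state=q0 head=7 tape=1######[0]_   (q0,0)→(q1,#,R)
state=q1 head=8 tape=1#######[_]
After 15 steps: state q1, head at 8, tape 1#######.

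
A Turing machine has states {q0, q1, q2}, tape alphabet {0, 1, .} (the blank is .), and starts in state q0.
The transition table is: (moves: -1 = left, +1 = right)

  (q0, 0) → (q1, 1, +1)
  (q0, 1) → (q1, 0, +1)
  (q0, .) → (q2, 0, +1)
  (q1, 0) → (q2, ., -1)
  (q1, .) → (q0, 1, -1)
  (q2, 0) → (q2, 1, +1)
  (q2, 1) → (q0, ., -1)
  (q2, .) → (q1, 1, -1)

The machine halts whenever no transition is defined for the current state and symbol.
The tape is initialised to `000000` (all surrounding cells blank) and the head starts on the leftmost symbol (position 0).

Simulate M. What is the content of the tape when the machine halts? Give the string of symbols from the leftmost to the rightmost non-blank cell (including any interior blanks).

state=q0 head=0 tape=....[0]00000   (q0,0)→(q1,1,+1)
state=q1 head=1 tape=....1[0]0000   (q1,0)→(q2,.,-1)
state=q2 head=0 tape=....[1].0000   (q2,1)→(q0,.,-1)
state=q0 head=-1 tape=...[.]..0000   (q0,.)→(q2,0,+1)
state=q2 head=0 tape=...0[.].0000   (q2,.)→(q1,1,-1)
state=q1 head=-1 tape=...[0]1.0000   (q1,0)→(q2,.,-1)
state=q2 head=-2 tape=..[.].1.0000   (q2,.)→(q1,1,-1)
state=q1 head=-3 tape=.[.]1.1.0000   (q1,.)→(q0,1,-1)
state=q0 head=-4 tape=[.]11.1.0000   (q0,.)→(q2,0,+1)
state=q2 head=-3 tape=0[1]1.1.0000   (q2,1)→(q0,.,-1)
state=q0 head=-4 tape=[0].1.1.0000   (q0,0)→(q1,1,+1)
state=q1 head=-3 tape=1[.]1.1.0000   (q1,.)→(q0,1,-1)
state=q0 head=-4 tape=[1]11.1.0000   (q0,1)→(q1,0,+1)
state=q1 head=-3 tape=0[1]1.1.0000
The non-blank tape span at halt is 011.1.0000.

011.1.0000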